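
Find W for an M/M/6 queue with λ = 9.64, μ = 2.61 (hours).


a = 3.6935; ρ = 0.6156; P₀ = 0.023493
Lq = P₀·a^c·ρ/(c!(1−ρ)²) = 0.34506
Wq = Lq/λ = 0.34506/9.64 = 0.03579 hr
W = Wq + 1/μ = 0.03579 + 0.38314 = 0.41894 hr

Final: 0.41894 hr


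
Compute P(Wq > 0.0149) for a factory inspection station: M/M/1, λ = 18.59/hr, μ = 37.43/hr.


ρ = 18.59/37.43 = 0.4967
P(Wq > t) = ρ·e^{−(μ−λ)t} = 0.4967·e^{−0.2807}
= 0.4967·0.755243 = 0.375099

Final: 0.375099


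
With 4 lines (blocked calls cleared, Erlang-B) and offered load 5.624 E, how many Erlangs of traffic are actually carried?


B(4,5.624) = 0.444535 (Erlang-B)
Carried load = a(1 − B) = 5.624·(1 − 0.444535) = 5.624·0.555465 = 3.1239 E

Final: 3.1239 Erlangs


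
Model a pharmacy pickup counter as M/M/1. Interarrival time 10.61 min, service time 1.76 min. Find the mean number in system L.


λ = 60/10.61 = 5.6550 /hr
μ = 60/1.76 = 34.0909 /hr
ρ = λ/μ = 5.6550/34.0909 = 0.1659
L = ρ/(1−ρ) = 0.1659/0.8341 = 0.1989

Final: 0.1989


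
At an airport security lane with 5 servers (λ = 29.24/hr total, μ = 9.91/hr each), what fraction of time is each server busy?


ρ = λ/(cμ) = 29.24/(5·9.91) = 29.24/49.55 = 0.5901

Final: 0.5901


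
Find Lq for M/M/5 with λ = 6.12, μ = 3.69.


a = λ/μ = 1.6585; ρ = a/5 = 0.3317
P₀ = 0.189896
Lq = P₀·a^c·ρ / (c!·(1−ρ)²) = 0.189896·12.54947·0.3317/(120·0.44662)
= 0.01475

Final: 0.01475


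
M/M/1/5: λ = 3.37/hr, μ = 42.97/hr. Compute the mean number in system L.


ρ = 3.37/42.97 = 0.07843
L = ρ[1 − (K+1)ρ^K + Kρ^(K+1)] / [(1−ρ)(1−ρ^(K+1))]
Numerator: 0.07843·(1 − 6·0.000002967 + 5·0.0000002327) = 0.078426
Denominator: (0.9216)·(1.000000) = 0.921573
L = 0.078426/0.921573 = 0.08510

Final: 0.08510


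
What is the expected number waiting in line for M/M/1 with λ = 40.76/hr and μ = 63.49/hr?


ρ = 40.76/63.49 = 0.6420
Lq = ρ²/(1−ρ) = 0.4122/0.3580 = 1.1512

Final: 1.1512


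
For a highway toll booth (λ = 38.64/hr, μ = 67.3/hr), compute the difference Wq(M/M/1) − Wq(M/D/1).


ρ = 38.64/67.3 = 0.5741
Wq(M/M/1) = ρ/(μ−λ) = 0.5741/28.66 = 0.02003 hr
Wq(M/D/1) = ρ/(2(μ−λ)) = 0.01002 hr
Savings = 0.02003 − 0.01002 = 0.01002 hr

Final: 0.01002 hr


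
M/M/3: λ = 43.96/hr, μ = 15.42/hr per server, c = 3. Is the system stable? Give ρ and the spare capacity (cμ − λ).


Total capacity cμ = 3·15.42 = 46.26/hr
ρ = λ/(cμ) = 43.96/46.26 = 0.9503
Stable ⇔ ρ < 1: YES
Spare capacity = cμ − λ = 46.26 − 43.96 = 2.30/hr

Final: ρ = 0.9503; stable; margin = 2.30/hr


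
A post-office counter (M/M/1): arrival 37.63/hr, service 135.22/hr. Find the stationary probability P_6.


ρ = 37.63/135.22 = 0.2783
P_n = (1−ρ)·ρ^n = (1 − 0.2783)·0.2783^6 = 0.7217·0.0004645 = 0.0003352

Final: 0.0003352


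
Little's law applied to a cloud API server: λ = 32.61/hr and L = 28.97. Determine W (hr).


W = L/λ = 28.97/32.61 = 0.8884 hr

Final: 0.8884 hr


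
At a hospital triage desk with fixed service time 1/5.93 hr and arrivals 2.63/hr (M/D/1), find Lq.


ρ = 2.63/5.93 = 0.4435
M/D/1: Lq = ρ²/(2(1−ρ)) = 0.1967/(2·0.5565) = 0.17673

Final: 0.17673


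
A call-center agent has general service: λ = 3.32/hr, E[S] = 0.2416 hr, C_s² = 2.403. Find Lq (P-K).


ρ = λ·E[S] = 3.32·0.2416 = 0.8021
Lq = ρ²(1+C_s²)/(2(1−ρ)) = 0.6434·(1+2.403)/(2·0.1979)
= 0.6434·3.4030/0.3958 = 5.53200

Final: 5.53200


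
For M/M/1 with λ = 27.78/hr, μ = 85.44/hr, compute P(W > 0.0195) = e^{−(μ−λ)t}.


W ~ Exponential(μ−λ) for M/M/1.
μ − λ = 85.44 − 27.78 = 57.6600
P(W > t) = e^{−(μ−λ)t} = e^{−1.1244} = 0.324857

Final: 0.324857


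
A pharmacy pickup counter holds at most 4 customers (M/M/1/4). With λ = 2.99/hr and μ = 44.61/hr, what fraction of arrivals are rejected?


ρ = λ/μ = 2.99/44.61 = 0.06703
P_K = (1−ρ)ρ^K/(1−ρ^(K+1)) = (0.9330·0.00002018)/(1 − 0.000001353)
= 0.00001883/0.999999 = 0.00001883

Final: 0.00001883


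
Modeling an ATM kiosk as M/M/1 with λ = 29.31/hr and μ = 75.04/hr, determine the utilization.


ρ = λ/μ = 29.31/75.04 = 0.3906

Final: 0.3906


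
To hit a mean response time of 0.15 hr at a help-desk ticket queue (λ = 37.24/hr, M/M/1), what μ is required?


W = 1/(μ−λ) ⇒ μ − λ = 1/W = 1/0.15 = 6.6667
μ = λ + 1/W = 37.24 + 6.6667 = 43.9067 per hr

Final: 43.9067 /hr


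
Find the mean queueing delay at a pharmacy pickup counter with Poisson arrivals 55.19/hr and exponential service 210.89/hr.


ρ = 55.19/210.89 = 0.2617
Wq = ρ/(μ−λ) = 0.2617/(210.89 − 55.19) = 0.2617/155.70 = 0.001681 hr

Final: 0.001681 hr


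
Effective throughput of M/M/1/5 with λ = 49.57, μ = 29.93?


ρ = 1.6562; P_K = (1−ρ)ρ^5/(1−ρ^6) = 0.416383
λ_eff = λ(1 − P_K) = 49.57·(1 − 0.416383) = 49.57·0.583617 = 28.9299 /hr

Final: 28.9299 /hr


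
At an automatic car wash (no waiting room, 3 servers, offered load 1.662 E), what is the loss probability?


B(c,a) = (a^c/c!) / Σ_{k=0}^{c} a^k/k!
a^3/3! = 0.765142
Σ terms (k=0..3): 1.00000 + 1.66200 + 1.38112 + 0.76514 = 4.808264
B = 0.765142/4.808264 = 0.159131

Final: 0.159131


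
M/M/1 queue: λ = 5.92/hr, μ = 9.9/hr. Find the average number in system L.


ρ = λ/μ = 5.92/9.9 = 0.5980
L = ρ/(1−ρ) = 0.5980/(1 − 0.5980) = 0.5980/0.4020 = 1.4874

Final: 1.4874


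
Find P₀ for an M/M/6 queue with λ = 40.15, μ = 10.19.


a = λ/μ = 40.15/10.19 = 3.9401; ρ = a/c = 0.6567
Σ_{k=0}^{5} a^k/k! (terms k=0..5) = 1.00000 + 3.94014 + 7.76234 + 10.19490 + 10.04232 + 7.91363 = 40.85333
Tail: a^6/(6!(1−ρ)) = 3741.69336/(720·0.3433) = 15.13731
P₀ = 1/(40.85333 + 15.13731) = 1/55.99064 = 0.017860

Final: 0.017860


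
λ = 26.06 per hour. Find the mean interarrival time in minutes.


Mean interarrival time = 1/λ = 1/26.06 hour = 0.03837 hour
In minutes: 0.03837 × 60 = 2.3024 min

Final: 2.3024 min


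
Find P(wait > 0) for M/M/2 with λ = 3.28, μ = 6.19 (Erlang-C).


a = λ/μ = 0.5299; ρ = a/2 = 0.2649
P₀ = 0.581098 (from M/M/c formula)
C(c,a) = [a^c/(c!(1−ρ))]·P₀ = [0.28078/(2·0.7351)]·0.581098
= 0.19099·0.581098 = 0.110985

Final: 0.110985


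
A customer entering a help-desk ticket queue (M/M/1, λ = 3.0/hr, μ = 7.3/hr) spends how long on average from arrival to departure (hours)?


W = 1/(μ−λ) = 1/(7.3 − 3.0) = 1/4.30 = 0.2326 hr

Final: 0.2326 hr


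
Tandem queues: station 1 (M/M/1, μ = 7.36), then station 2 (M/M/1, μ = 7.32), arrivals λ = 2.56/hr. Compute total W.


Each node sees arrival rate λ = 2.56/hr (tandem ⇒ throughput preserved).
W₁ = 1/(μ₁−λ) = 1/(7.36−2.56) = 0.20833 hr
W₂ = 1/(μ₂−λ) = 1/(7.32−2.56) = 0.21008 hr
W_total = W₁ + W₂ = 0.20833 + 0.21008 = 0.41842 hr

Final: 0.41842 hr


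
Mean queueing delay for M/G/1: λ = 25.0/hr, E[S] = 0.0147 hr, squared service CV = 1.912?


ρ = λ·E[S] = 25.0·0.0147 = 0.3675
E[S²] = E[S]²(1+C_s²) = 0.0147²·(1+1.912) = 0.0006293
Wq = λ·E[S²]/(2(1−ρ)) = 25.0·0.0006293/(2·0.6325) = 0.01244 hr

Final: 0.01244 hr


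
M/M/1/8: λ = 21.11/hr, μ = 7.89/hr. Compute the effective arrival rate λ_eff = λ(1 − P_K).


ρ = 2.6755; P_K = (1−ρ)ρ^8/(1−ρ^9) = 0.626333
λ_eff = λ(1 − P_K) = 21.11·(1 − 0.626333) = 21.11·0.373667 = 7.8881 /hr

Final: 7.8881 /hr


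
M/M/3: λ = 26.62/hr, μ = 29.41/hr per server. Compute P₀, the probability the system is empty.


a = λ/μ = 26.62/29.41 = 0.9051; ρ = a/c = 0.3017
Σ_{k=0}^{2} a^k/k! (terms k=0..2) = 1.00000 + 0.90513 + 0.40963 = 2.31477
Tail: a^3/(3!(1−ρ)) = 0.74155/(6·0.6983) = 0.17699
P₀ = 1/(2.31477 + 0.17699) = 1/2.49176 = 0.401323

Final: 0.401323


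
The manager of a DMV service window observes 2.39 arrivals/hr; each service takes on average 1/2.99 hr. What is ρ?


ρ = λ/μ = 2.39/2.99 = 0.7993

Final: 0.7993


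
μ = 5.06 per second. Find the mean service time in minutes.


Mean service time = 1/μ = 1/5.06 second = 0.19763 second
In minutes: 0.19763 × 0.0166667 = 0.003294 min

Final: 0.003294 min


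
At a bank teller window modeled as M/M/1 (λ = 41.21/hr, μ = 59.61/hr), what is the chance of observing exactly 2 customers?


ρ = 41.21/59.61 = 0.6913
P_n = (1−ρ)·ρ^n = (1 − 0.6913)·0.6913^2 = 0.3087·0.477933 = 0.147525

Final: 0.147525


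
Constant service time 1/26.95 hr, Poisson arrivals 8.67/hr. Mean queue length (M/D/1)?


ρ = 8.67/26.95 = 0.3217
M/D/1: Lq = ρ²/(2(1−ρ)) = 0.1035/(2·0.6783) = 0.07629

Final: 0.07629


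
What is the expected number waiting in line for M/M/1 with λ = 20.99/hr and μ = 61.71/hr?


ρ = 20.99/61.71 = 0.3401
Lq = ρ²/(1−ρ) = 0.1157/0.6599 = 0.1753

Final: 0.1753


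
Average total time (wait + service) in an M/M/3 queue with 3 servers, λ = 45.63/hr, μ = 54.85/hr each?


a = 0.8319; ρ = 0.2773; P₀ = 0.432767
Lq = P₀·a^c·ρ/(c!(1−ρ)²) = 0.02205
Wq = Lq/λ = 0.02205/45.63 = 0.0004832 hr
W = Wq + 1/μ = 0.0004832 + 0.01823 = 0.01871 hr

Final: 0.01871 hr


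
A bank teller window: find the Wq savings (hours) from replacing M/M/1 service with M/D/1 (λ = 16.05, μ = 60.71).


ρ = 16.05/60.71 = 0.2644
Wq(M/M/1) = ρ/(μ−λ) = 0.2644/44.66 = 0.005920 hr
Wq(M/D/1) = ρ/(2(μ−λ)) = 0.002960 hr
Savings = 0.005920 − 0.002960 = 0.002960 hr

Final: 0.002960 hr


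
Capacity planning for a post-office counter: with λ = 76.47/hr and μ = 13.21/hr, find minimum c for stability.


Stability requires cμ > λ ⇔ c > λ/μ.
λ/μ = 76.47/13.21 = 5.7888
Minimum integer c = ⌊5.7888⌋ + 1 = 6
Check: 6·13.21 = 79.26 > 76.47, while 5·13.21 = 66.05 ≤ 76.47

Final: 6 servers


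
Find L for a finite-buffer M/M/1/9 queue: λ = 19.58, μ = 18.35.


ρ = 19.58/18.35 = 1.0670
L = ρ[1 − (K+1)ρ^K + Kρ^(K+1)] / [(1−ρ)(1−ρ^(K+1))]
Numerator: 1.0670·(1 − 10·1.793038 + 9·1.913226) = 0.307996
Denominator: (-0.06703)·(-0.913226) = 0.061213
L = 0.307996/0.061213 = 5.0315

Final: 5.0315


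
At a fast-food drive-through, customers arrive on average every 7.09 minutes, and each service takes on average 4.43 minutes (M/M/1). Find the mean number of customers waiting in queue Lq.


λ = 60/7.09 = 8.4626 /hr
μ = 60/4.43 = 13.5440 /hr
ρ = λ/μ = 8.4626/13.5440 = 0.6248
Lq = ρ²/(1−ρ) = 0.3904/0.3752 = 1.0406

Final: 1.0406


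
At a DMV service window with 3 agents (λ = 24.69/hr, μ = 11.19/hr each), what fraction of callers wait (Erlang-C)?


a = λ/μ = 2.2064; ρ = a/3 = 0.7355
P₀ = 0.080589 (from M/M/c formula)
C(c,a) = [a^c/(c!(1−ρ))]·P₀ = [10.74170/(6·0.2645)]·0.080589
= 6.76800·0.080589 = 0.545428

Final: 0.545428


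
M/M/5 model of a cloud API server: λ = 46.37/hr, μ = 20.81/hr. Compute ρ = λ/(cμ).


ρ = λ/(cμ) = 46.37/(5·20.81) = 46.37/104.05 = 0.4457

Final: 0.4457


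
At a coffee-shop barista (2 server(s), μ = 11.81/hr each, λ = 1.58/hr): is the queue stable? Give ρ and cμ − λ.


Total capacity cμ = 2·11.81 = 23.62/hr
ρ = λ/(cμ) = 1.58/23.62 = 0.06689
Stable ⇔ ρ < 1: YES
Spare capacity = cμ − λ = 23.62 − 1.58 = 22.04/hr

Final: ρ = 0.06689; stable; margin = 22.04/hr


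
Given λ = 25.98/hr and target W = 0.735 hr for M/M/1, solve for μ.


W = 1/(μ−λ) ⇒ μ − λ = 1/W = 1/0.735 = 1.3605
μ = λ + 1/W = 25.98 + 1.3605 = 27.3405 per hr

Final: 27.3405 /hr


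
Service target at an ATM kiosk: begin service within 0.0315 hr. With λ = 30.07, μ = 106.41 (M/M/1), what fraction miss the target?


ρ = 30.07/106.41 = 0.2826
P(Wq > t) = ρ·e^{−(μ−λ)t} = 0.2826·e^{−2.4047}
= 0.2826·0.090292 = 0.025515

Final: 0.025515


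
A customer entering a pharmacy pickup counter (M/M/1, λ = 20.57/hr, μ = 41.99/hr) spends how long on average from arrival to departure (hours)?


W = 1/(μ−λ) = 1/(41.99 − 20.57) = 1/21.42 = 0.04669 hr

Final: 0.04669 hr


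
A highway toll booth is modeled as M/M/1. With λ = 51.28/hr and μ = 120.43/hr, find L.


ρ = λ/μ = 51.28/120.43 = 0.4258
L = ρ/(1−ρ) = 0.4258/(1 − 0.4258) = 0.4258/0.5742 = 0.7416

Final: 0.7416


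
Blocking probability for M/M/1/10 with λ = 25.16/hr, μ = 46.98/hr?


ρ = λ/μ = 25.16/46.98 = 0.5355
P_K = (1−ρ)ρ^K/(1−ρ^(K+1)) = (0.4645·0.001941)/(1 − 0.001039)
= 0.0009014/0.998961 = 0.0009023

Final: 0.0009023


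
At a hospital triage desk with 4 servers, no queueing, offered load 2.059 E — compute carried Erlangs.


B(4,2.059) = 0.101441 (Erlang-B)
Carried load = a(1 − B) = 2.059·(1 − 0.101441) = 2.059·0.898559 = 1.8501 E

Final: 1.8501 Erlangs


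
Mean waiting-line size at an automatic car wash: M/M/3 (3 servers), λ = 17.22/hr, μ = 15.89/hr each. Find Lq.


a = λ/μ = 1.0837; ρ = a/3 = 0.3612
P₀ = 0.333003
Lq = P₀·a^c·ρ / (c!·(1−ρ)²) = 0.333003·1.27270·0.3612/(6·0.40802)
= 0.06254

Final: 0.06254


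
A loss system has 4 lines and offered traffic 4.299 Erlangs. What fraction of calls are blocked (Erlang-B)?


B(c,a) = (a^c/c!) / Σ_{k=0}^{c} a^k/k!
a^4/4! = 14.231758
Σ terms (k=0..4): 1.00000 + 4.29900 + 9.24070 + 13.24192 + 14.23176 = 42.013382
B = 14.231758/42.013382 = 0.338743

Final: 0.338743


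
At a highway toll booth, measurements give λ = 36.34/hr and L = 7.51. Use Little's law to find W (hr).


W = L/λ = 7.51/36.34 = 0.2067 hr

Final: 0.2067 hr


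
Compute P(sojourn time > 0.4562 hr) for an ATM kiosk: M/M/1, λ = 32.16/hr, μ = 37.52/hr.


W ~ Exponential(μ−λ) for M/M/1.
μ − λ = 37.52 − 32.16 = 5.3600
P(W > t) = e^{−(μ−λ)t} = e^{−2.4452} = 0.086706

Final: 0.086706


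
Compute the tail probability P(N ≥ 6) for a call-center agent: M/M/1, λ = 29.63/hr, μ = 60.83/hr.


ρ = 29.63/60.83 = 0.4871
P(N ≥ n) = ρ^n = 0.4871^6 = 0.013356

Final: 0.013356


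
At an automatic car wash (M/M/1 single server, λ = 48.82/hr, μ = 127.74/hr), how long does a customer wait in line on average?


ρ = 48.82/127.74 = 0.3822
Wq = ρ/(μ−λ) = 0.3822/(127.74 − 48.82) = 0.3822/78.92 = 0.004843 hr

Final: 0.004843 hr


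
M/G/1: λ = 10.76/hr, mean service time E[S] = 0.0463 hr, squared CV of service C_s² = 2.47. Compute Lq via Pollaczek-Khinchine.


ρ = λ·E[S] = 10.76·0.0463 = 0.4982
Lq = ρ²(1+C_s²)/(2(1−ρ)) = 0.2482·(1+2.47)/(2·0.5018)
= 0.2482·3.4700/1.0036 = 0.85811

Final: 0.85811


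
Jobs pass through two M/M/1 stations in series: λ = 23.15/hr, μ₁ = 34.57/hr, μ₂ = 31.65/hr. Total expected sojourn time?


Each node sees arrival rate λ = 23.15/hr (tandem ⇒ throughput preserved).
W₁ = 1/(μ₁−λ) = 1/(34.57−23.15) = 0.08757 hr
W₂ = 1/(μ₂−λ) = 1/(31.65−23.15) = 0.11765 hr
W_total = W₁ + W₂ = 0.08757 + 0.11765 = 0.20521 hr

Final: 0.20521 hr


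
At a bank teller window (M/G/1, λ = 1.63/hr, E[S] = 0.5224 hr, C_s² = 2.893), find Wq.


ρ = λ·E[S] = 1.63·0.5224 = 0.8515
E[S²] = E[S]²(1+C_s²) = 0.5224²·(1+2.893) = 1.062407
Wq = λ·E[S²]/(2(1−ρ)) = 1.63·1.062407/(2·0.1485) = 5.83119 hr

Final: 5.83119 hr


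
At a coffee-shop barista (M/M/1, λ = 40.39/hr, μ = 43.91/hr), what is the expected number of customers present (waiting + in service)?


ρ = λ/μ = 40.39/43.91 = 0.9198
L = ρ/(1−ρ) = 0.9198/(1 − 0.9198) = 0.9198/0.08016 = 11.4744

Final: 11.4744


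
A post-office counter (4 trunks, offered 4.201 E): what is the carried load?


B(4,4.201) = 0.329721 (Erlang-B)
Carried load = a(1 − B) = 4.201·(1 − 0.329721) = 4.201·0.670279 = 2.8158 E

Final: 2.8158 Erlangs


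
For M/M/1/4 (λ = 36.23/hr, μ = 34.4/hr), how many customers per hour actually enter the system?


ρ = 1.0532; P_K = (1−ρ)ρ^4/(1−ρ^5) = 0.221250
λ_eff = λ(1 − P_K) = 36.23·(1 − 0.221250) = 36.23·0.778750 = 28.2141 /hr

Final: 28.2141 /hr


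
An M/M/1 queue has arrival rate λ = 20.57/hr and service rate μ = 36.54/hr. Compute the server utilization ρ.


ρ = λ/μ = 20.57/36.54 = 0.5629

Final: 0.5629


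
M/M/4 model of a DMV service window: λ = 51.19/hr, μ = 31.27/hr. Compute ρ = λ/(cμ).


ρ = λ/(cμ) = 51.19/(4·31.27) = 51.19/125.08 = 0.4093

Final: 0.4093


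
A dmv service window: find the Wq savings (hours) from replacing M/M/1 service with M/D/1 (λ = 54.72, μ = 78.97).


ρ = 54.72/78.97 = 0.6929
Wq(M/M/1) = ρ/(μ−λ) = 0.6929/24.25 = 0.02857 hr
Wq(M/D/1) = ρ/(2(μ−λ)) = 0.01429 hr
Savings = 0.02857 − 0.01429 = 0.01429 hr

Final: 0.01429 hr


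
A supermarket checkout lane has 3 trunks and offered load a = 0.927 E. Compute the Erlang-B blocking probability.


B(c,a) = (a^c/c!) / Σ_{k=0}^{c} a^k/k!
a^3/3! = 0.132766
Σ terms (k=0..3): 1.00000 + 0.92700 + 0.42966 + 0.13277 = 2.489431
B = 0.132766/2.489431 = 0.053332

Final: 0.053332


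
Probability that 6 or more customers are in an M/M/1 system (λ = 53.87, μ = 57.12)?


ρ = 53.87/57.12 = 0.9431
P(N ≥ n) = ρ^n = 0.9431^6 = 0.703643

Final: 0.703643


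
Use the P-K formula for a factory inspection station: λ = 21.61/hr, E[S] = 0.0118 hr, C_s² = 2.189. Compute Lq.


ρ = λ·E[S] = 21.61·0.0118 = 0.2550
Lq = ρ²(1+C_s²)/(2(1−ρ)) = 0.06502·(1+2.189)/(2·0.7450)
= 0.06502·3.1890/1.4900 = 0.13917

Final: 0.13917


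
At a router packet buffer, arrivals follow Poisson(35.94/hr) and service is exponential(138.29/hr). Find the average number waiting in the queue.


ρ = 35.94/138.29 = 0.2599
Lq = ρ²/(1−ρ) = 0.06754/0.7401 = 0.09126

Final: 0.09126


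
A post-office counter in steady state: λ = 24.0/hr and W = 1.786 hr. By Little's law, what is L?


L = λW = 24.0·1.786 = 42.8640

Final: 42.8640


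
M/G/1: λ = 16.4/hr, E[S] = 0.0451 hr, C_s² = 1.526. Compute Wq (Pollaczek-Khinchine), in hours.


ρ = λ·E[S] = 16.4·0.0451 = 0.7396
E[S²] = E[S]²(1+C_s²) = 0.0451²·(1+1.526) = 0.005138
Wq = λ·E[S²]/(2(1−ρ)) = 16.4·0.005138/(2·0.2604) = 0.16182 hr

Final: 0.16182 hr


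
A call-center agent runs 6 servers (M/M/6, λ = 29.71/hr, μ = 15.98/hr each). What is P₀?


a = λ/μ = 29.71/15.98 = 1.8592; ρ = a/c = 0.3099
Σ_{k=0}^{5} a^k/k! (terms k=0..5) = 1.00000 + 1.85920 + 1.72831 + 1.07109 + 0.49784 + 0.18512 = 6.34156
Tail: a^6/(6!(1−ρ)) = 41.30050/(720·0.6901) = 0.08312
P₀ = 1/(6.34156 + 0.08312) = 1/6.42468 = 0.155650

Final: 0.155650


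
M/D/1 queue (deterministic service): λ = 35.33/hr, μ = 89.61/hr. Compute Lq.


ρ = 35.33/89.61 = 0.3943
M/D/1: Lq = ρ²/(2(1−ρ)) = 0.1554/(2·0.6057) = 0.12831

Final: 0.12831


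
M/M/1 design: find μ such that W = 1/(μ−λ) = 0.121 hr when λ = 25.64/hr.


W = 1/(μ−λ) ⇒ μ − λ = 1/W = 1/0.121 = 8.2645
μ = λ + 1/W = 25.64 + 8.2645 = 33.9045 per hr

Final: 33.9045 /hr


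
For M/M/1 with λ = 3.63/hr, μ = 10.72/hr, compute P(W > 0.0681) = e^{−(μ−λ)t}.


W ~ Exponential(μ−λ) for M/M/1.
μ − λ = 10.72 − 3.63 = 7.0900
P(W > t) = e^{−(μ−λ)t} = e^{−0.4828} = 0.617035

Final: 0.617035


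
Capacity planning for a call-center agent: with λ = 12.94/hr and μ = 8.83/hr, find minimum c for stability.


Stability requires cμ > λ ⇔ c > λ/μ.
λ/μ = 12.94/8.83 = 1.4655
Minimum integer c = ⌊1.4655⌋ + 1 = 2
Check: 2·8.83 = 17.66 > 12.94, while 1·8.83 = 8.83 ≤ 12.94

Final: 2 servers


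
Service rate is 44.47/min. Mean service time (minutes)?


Mean service time = 1/μ = 1/44.47 minute = 0.02249 minute
In minutes: 0.02249 × 1 = 0.02249 min

Final: 0.02249 min


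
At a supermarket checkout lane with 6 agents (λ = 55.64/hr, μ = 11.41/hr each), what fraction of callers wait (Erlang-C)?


a = λ/μ = 4.8764; ρ = a/6 = 0.8127
P₀ = 0.005454 (from M/M/c formula)
C(c,a) = [a^c/(c!(1−ρ))]·P₀ = [13446.48778/(720·0.1873)]·0.005454
= 99.72987·0.005454 = 0.543895

Final: 0.543895


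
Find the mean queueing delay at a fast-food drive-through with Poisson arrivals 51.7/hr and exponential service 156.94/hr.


ρ = 51.7/156.94 = 0.3294
Wq = ρ/(μ−λ) = 0.3294/(156.94 − 51.7) = 0.3294/105.24 = 0.003130 hr

Final: 0.003130 hr


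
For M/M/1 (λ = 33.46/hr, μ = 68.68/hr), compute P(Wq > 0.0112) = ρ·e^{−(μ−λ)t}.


ρ = 33.46/68.68 = 0.4872
P(Wq > t) = ρ·e^{−(μ−λ)t} = 0.4872·e^{−0.3945}
= 0.4872·0.674041 = 0.328384

Final: 0.328384


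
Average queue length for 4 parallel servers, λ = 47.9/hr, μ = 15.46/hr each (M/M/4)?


a = λ/μ = 3.0983; ρ = a/4 = 0.7746
P₀ = 0.032374
Lq = P₀·a^c·ρ / (c!·(1−ρ)²) = 0.032374·92.15186·0.7746/(24·0.05081)
= 1.89485

Final: 1.89485


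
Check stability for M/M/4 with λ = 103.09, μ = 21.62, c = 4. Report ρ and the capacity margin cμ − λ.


Total capacity cμ = 4·21.62 = 86.48/hr
ρ = λ/(cμ) = 103.09/86.48 = 1.1921
Stable ⇔ ρ < 1: NO
Spare capacity = cμ − λ = 86.48 − 103.09 = -16.61/hr

Final: ρ = 1.1921; unstable; margin = -16.61/hr


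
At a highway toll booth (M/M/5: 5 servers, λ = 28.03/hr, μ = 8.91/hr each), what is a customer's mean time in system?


a = 3.1459; ρ = 0.6292; P₀ = 0.039543
Lq = P₀·a^c·ρ/(c!(1−ρ)²) = 0.46459
Wq = Lq/λ = 0.46459/28.03 = 0.01657 hr
W = Wq + 1/μ = 0.01657 + 0.11223 = 0.12881 hr

Final: 0.12881 hr


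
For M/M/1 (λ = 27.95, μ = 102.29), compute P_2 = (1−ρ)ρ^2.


ρ = 27.95/102.29 = 0.2732
P_n = (1−ρ)·ρ^n = (1 − 0.2732)·0.2732^2 = 0.7268·0.074662 = 0.054261

Final: 0.054261


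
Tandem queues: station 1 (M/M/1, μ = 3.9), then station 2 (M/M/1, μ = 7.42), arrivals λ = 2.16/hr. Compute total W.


Each node sees arrival rate λ = 2.16/hr (tandem ⇒ throughput preserved).
W₁ = 1/(μ₁−λ) = 1/(3.9−2.16) = 0.57471 hr
W₂ = 1/(μ₂−λ) = 1/(7.42−2.16) = 0.19011 hr
W_total = W₁ + W₂ = 0.57471 + 0.19011 = 0.76483 hr

Final: 0.76483 hr


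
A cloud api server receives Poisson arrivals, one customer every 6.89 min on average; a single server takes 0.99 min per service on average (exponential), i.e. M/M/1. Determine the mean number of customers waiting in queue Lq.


λ = 60/6.89 = 8.7083 /hr
μ = 60/0.99 = 60.6061 /hr
ρ = λ/μ = 8.7083/60.6061 = 0.1437
Lq = ρ²/(1−ρ) = 0.02065/0.8563 = 0.02411

Final: 0.02411


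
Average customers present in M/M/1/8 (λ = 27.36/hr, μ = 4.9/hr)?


ρ = 27.36/4.9 = 5.5837
L = ρ[1 − (K+1)ρ^K + Kρ^(K+1)] / [(1−ρ)(1−ρ^(K+1))]
Numerator: 5.5837·(1 − 9·944843.988301 + 8·5275700.310189) = 188181005.627511
Denominator: (-4.5837)·(-5275699.310189) = 24182082.960580
L = 188181005.627511/24182082.960580 = 7.7818

Final: 7.7818


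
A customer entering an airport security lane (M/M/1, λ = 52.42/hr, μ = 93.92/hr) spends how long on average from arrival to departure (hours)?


W = 1/(μ−λ) = 1/(93.92 − 52.42) = 1/41.50 = 0.02410 hr

Final: 0.02410 hr


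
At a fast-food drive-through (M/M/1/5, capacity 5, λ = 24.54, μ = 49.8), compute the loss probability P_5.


ρ = λ/μ = 24.54/49.8 = 0.4928
P_K = (1−ρ)ρ^K/(1−ρ^(K+1)) = (0.5072·0.029055)/(1 − 0.014318)
= 0.014738/0.985682 = 0.014952

Final: 0.014952


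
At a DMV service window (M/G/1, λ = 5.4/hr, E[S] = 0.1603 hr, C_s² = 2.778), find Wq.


ρ = λ·E[S] = 5.4·0.1603 = 0.8656
E[S²] = E[S]²(1+C_s²) = 0.1603²·(1+2.778) = 0.097080
Wq = λ·E[S²]/(2(1−ρ)) = 5.4·0.097080/(2·0.1344) = 1.95055 hr

Final: 1.95055 hr


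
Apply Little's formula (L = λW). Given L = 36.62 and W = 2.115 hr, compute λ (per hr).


λ = L/W = 36.62/2.115 = 17.3144 /hr

Final: 17.3144 /hr


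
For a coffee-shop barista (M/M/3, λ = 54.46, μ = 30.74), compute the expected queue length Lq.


a = λ/μ = 1.7716; ρ = a/3 = 0.5905
P₀ = 0.151415
Lq = P₀·a^c·ρ / (c!·(1−ρ)²) = 0.151415·5.56060·0.5905/(6·0.16765)
= 0.49428

Final: 0.49428


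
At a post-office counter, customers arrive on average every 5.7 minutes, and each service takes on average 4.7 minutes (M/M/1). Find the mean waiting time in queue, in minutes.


λ = 60/5.7 = 10.5263 /hr
μ = 60/4.7 = 12.7660 /hr
ρ = λ/μ = 10.5263/12.7660 = 0.8246
Wq = ρ/(μ−λ) = 0.8246/(12.7660−10.5263) = 0.36817 hr
In minutes: 0.36817·60 = 22.090 min

Final: 22.090 min


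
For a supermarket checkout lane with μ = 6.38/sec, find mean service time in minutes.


Mean service time = 1/μ = 1/6.38 second = 0.15674 second
In minutes: 0.15674 × 0.0166667 = 0.002612 min

Final: 0.002612 min


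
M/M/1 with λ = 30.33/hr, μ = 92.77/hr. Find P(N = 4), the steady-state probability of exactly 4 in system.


ρ = 30.33/92.77 = 0.3269
P_n = (1−ρ)·ρ^n = (1 − 0.3269)·0.3269^4 = 0.6731·0.011425 = 0.007690

Final: 0.007690


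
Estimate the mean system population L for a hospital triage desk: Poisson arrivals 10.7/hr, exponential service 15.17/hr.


ρ = λ/μ = 10.7/15.17 = 0.7053
L = ρ/(1−ρ) = 0.7053/(1 − 0.7053) = 0.7053/0.2947 = 2.3937

Final: 2.3937


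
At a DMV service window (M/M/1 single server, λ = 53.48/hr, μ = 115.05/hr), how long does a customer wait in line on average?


ρ = 53.48/115.05 = 0.4648
Wq = ρ/(μ−λ) = 0.4648/(115.05 − 53.48) = 0.4648/61.57 = 0.007550 hr

Final: 0.007550 hr


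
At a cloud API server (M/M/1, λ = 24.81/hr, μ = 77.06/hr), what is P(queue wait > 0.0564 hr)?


ρ = 24.81/77.06 = 0.3220
P(Wq > t) = ρ·e^{−(μ−λ)t} = 0.3220·e^{−2.9469}
= 0.3220·0.052502 = 0.016903

Final: 0.016903


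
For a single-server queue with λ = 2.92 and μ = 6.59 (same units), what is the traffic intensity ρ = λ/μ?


ρ = λ/μ = 2.92/6.59 = 0.4431

Final: 0.4431


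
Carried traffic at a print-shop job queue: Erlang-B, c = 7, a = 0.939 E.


B(7,0.939) = 0.00004994 (Erlang-B)
Carried load = a(1 − B) = 0.939·(1 − 0.00004994) = 0.939·0.999950 = 0.9390 E

Final: 0.9390 Erlangs


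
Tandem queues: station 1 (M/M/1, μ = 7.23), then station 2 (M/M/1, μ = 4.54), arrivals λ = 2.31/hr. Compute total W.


Each node sees arrival rate λ = 2.31/hr (tandem ⇒ throughput preserved).
W₁ = 1/(μ₁−λ) = 1/(7.23−2.31) = 0.20325 hr
W₂ = 1/(μ₂−λ) = 1/(4.54−2.31) = 0.44843 hr
W_total = W₁ + W₂ = 0.20325 + 0.44843 = 0.65168 hr

Final: 0.65168 hr


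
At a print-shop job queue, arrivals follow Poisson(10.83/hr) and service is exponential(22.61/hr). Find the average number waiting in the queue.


ρ = 10.83/22.61 = 0.4790
Lq = ρ²/(1−ρ) = 0.2294/0.5210 = 0.4404

Final: 0.4404


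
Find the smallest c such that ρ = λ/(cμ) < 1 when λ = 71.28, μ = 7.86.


Stability requires cμ > λ ⇔ c > λ/μ.
λ/μ = 71.28/7.86 = 9.0687
Minimum integer c = ⌊9.0687⌋ + 1 = 10
Check: 10·7.86 = 78.60 > 71.28, while 9·7.86 = 70.74 ≤ 71.28

Final: 10 servers


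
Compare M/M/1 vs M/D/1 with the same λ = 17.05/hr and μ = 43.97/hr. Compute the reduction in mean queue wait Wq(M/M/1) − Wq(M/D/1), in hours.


ρ = 17.05/43.97 = 0.3878
Wq(M/M/1) = ρ/(μ−λ) = 0.3878/26.92 = 0.01440 hr
Wq(M/D/1) = ρ/(2(μ−λ)) = 0.007202 hr
Savings = 0.01440 − 0.007202 = 0.007202 hr

Final: 0.007202 hr


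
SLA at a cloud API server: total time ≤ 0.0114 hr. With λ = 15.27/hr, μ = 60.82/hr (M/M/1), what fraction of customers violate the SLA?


W ~ Exponential(μ−λ) for M/M/1.
μ − λ = 60.82 − 15.27 = 45.5500
P(W > t) = e^{−(μ−λ)t} = e^{−0.5193} = 0.594955

Final: 0.594955


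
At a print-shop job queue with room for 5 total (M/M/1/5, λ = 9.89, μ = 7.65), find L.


ρ = 9.89/7.65 = 1.2928
L = ρ[1 − (K+1)ρ^K + Kρ^(K+1)] / [(1−ρ)(1−ρ^(K+1))]
Numerator: 1.2928·(1 − 6·3.611389 + 5·4.668842) = 3.459397
Denominator: (-0.2928)·(-3.668842) = 1.074275
L = 3.459397/1.074275 = 3.2202

Final: 3.2202


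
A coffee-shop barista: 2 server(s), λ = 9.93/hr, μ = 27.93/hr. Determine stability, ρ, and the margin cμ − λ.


Total capacity cμ = 2·27.93 = 55.86/hr
ρ = λ/(cμ) = 9.93/55.86 = 0.1778
Stable ⇔ ρ < 1: YES
Spare capacity = cμ − λ = 55.86 − 9.93 = 45.93/hr

Final: ρ = 0.1778; stable; margin = 45.93/hr


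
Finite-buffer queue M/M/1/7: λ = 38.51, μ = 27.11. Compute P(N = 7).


ρ = λ/μ = 38.51/27.11 = 1.4205
P_K = (1−ρ)ρ^K/(1−ρ^(K+1)) = (-0.4205·11.670998)/(1 − 16.578759)
= -4.907760/-15.578759 = 0.315029

Final: 0.315029


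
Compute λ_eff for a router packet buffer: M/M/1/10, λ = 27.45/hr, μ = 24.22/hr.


ρ = 1.1334; P_K = (1−ρ)ρ^10/(1−ρ^11) = 0.157378
λ_eff = λ(1 − P_K) = 27.45·(1 − 0.157378) = 27.45·0.842622 = 23.1300 /hr

Final: 23.1300 /hr


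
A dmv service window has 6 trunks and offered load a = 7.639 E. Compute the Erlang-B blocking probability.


B(c,a) = (a^c/c!) / Σ_{k=0}^{c} a^k/k!
a^6/6! = 275.985690
Σ terms (k=0..6): 1.00000 + 7.63900 + 29.17716 + 74.29478 + 141.88445 + 216.77106 + 275.98569 = 746.752137
B = 275.985690/746.752137 = 0.369581

Final: 0.369581


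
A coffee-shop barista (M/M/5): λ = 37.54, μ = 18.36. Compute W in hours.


a = 2.0447; ρ = 0.4089; P₀ = 0.128341
Lq = P₀·a^c·ρ/(c!(1−ρ)²) = 0.04474
Wq = Lq/λ = 0.04474/37.54 = 0.001192 hr
W = Wq + 1/μ = 0.001192 + 0.05447 = 0.05566 hr

Final: 0.05566 hr


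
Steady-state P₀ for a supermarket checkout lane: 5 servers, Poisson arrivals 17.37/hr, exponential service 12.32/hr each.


a = λ/μ = 17.37/12.32 = 1.4099; ρ = a/c = 0.2820
Σ_{k=0}^{4} a^k/k! (terms k=0..4) = 1.00000 + 1.40990 + 0.99391 + 0.46711 + 0.16464 = 4.03557
Tail: a^5/(5!(1−ρ)) = 5.57116/(120·0.7180) = 0.06466
P₀ = 1/(4.03557 + 0.06466) = 1/4.10022 = 0.243889

Final: 0.243889


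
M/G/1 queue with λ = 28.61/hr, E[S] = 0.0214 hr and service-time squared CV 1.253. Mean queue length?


ρ = λ·E[S] = 28.61·0.0214 = 0.6123
Lq = ρ²(1+C_s²)/(2(1−ρ)) = 0.3749·(1+1.253)/(2·0.3877)
= 0.3749·2.2530/0.7755 = 1.08905

Final: 1.08905


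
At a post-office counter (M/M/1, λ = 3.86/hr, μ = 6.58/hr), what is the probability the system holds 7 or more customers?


ρ = 3.86/6.58 = 0.5866
P(N ≥ n) = ρ^n = 0.5866^7 = 0.023907

Final: 0.023907


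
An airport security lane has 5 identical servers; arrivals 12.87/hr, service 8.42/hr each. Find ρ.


ρ = λ/(cμ) = 12.87/(5·8.42) = 12.87/42.10 = 0.3057

Final: 0.3057


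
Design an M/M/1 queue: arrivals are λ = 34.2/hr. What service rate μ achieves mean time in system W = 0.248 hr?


W = 1/(μ−λ) ⇒ μ − λ = 1/W = 1/0.248 = 4.0323
μ = λ + 1/W = 34.2 + 4.0323 = 38.2323 per hr

Final: 38.2323 /hr


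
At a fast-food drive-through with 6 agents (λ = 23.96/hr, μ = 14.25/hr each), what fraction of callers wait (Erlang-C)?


a = λ/μ = 1.6814; ρ = a/6 = 0.2802
P₀ = 0.186018 (from M/M/c formula)
C(c,a) = [a^c/(c!(1−ρ))]·P₀ = [22.59601/(720·0.7198)]·0.186018
= 0.04360·0.186018 = 0.008111

Final: 0.008111


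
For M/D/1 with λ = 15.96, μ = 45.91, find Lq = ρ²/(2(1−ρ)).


ρ = 15.96/45.91 = 0.3476
M/D/1: Lq = ρ²/(2(1−ρ)) = 0.1209/(2·0.6524) = 0.09263

Final: 0.09263


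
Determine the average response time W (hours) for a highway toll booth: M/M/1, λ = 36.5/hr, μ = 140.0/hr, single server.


W = 1/(μ−λ) = 1/(140.0 − 36.5) = 1/103.50 = 0.009662 hr

Final: 0.009662 hr


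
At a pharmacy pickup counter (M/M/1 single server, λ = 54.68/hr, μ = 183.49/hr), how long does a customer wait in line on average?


ρ = 54.68/183.49 = 0.2980
Wq = ρ/(μ−λ) = 0.2980/(183.49 − 54.68) = 0.2980/128.81 = 0.002313 hr

Final: 0.002313 hr


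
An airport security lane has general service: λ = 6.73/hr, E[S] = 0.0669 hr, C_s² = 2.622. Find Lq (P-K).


ρ = λ·E[S] = 6.73·0.0669 = 0.4502
Lq = ρ²(1+C_s²)/(2(1−ρ)) = 0.2027·(1+2.622)/(2·0.5498)
= 0.2027·3.6220/1.0995 = 0.66777

Final: 0.66777


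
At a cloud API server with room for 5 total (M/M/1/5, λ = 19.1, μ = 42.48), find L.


ρ = 19.1/42.48 = 0.4496
L = ρ[1 − (K+1)ρ^K + Kρ^(K+1)] / [(1−ρ)(1−ρ^(K+1))]
Numerator: 0.4496·(1 − 6·0.018376 + 5·0.008262) = 0.418625
Denominator: (0.5504)·(0.991738) = 0.545829
L = 0.418625/0.545829 = 0.7670

Final: 0.7670


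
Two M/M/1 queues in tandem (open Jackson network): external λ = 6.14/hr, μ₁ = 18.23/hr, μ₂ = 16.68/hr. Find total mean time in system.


Each node sees arrival rate λ = 6.14/hr (tandem ⇒ throughput preserved).
W₁ = 1/(μ₁−λ) = 1/(18.23−6.14) = 0.08271 hr
W₂ = 1/(μ₂−λ) = 1/(16.68−6.14) = 0.09488 hr
W_total = W₁ + W₂ = 0.08271 + 0.09488 = 0.17759 hr

Final: 0.17759 hr


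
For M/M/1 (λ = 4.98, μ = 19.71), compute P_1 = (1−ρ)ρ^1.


ρ = 4.98/19.71 = 0.2527
P_n = (1−ρ)·ρ^n = (1 − 0.2527)·0.2527^1 = 0.7473·0.252664 = 0.188825

Final: 0.188825


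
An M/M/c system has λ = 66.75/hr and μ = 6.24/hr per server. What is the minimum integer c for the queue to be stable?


Stability requires cμ > λ ⇔ c > λ/μ.
λ/μ = 66.75/6.24 = 10.6971
Minimum integer c = ⌊10.6971⌋ + 1 = 11
Check: 11·6.24 = 68.64 > 66.75, while 10·6.24 = 62.40 ≤ 66.75

Final: 11 servers


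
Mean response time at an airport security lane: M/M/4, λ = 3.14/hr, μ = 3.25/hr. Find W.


a = 0.9662; ρ = 0.2415; P₀ = 0.380075
Lq = P₀·a^c·ρ/(c!(1−ρ)²) = 0.005794
Wq = Lq/λ = 0.005794/3.14 = 0.001845 hr
W = Wq + 1/μ = 0.001845 + 0.30769 = 0.30954 hr

Final: 0.30954 hr


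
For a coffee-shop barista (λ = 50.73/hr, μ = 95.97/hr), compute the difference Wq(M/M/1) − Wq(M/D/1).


ρ = 50.73/95.97 = 0.5286
Wq(M/M/1) = ρ/(μ−λ) = 0.5286/45.24 = 0.01168 hr
Wq(M/D/1) = ρ/(2(μ−λ)) = 0.005842 hr
Savings = 0.01168 − 0.005842 = 0.005842 hr

Final: 0.005842 hr


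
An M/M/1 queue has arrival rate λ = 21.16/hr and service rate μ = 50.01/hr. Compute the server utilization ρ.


ρ = λ/μ = 21.16/50.01 = 0.4231

Final: 0.4231


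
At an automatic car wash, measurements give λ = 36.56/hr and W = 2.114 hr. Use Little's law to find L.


L = λW = 36.56·2.114 = 77.2878

Final: 77.2878


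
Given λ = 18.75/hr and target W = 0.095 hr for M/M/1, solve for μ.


W = 1/(μ−λ) ⇒ μ − λ = 1/W = 1/0.095 = 10.5263
μ = λ + 1/W = 18.75 + 10.5263 = 29.2763 per hr

Final: 29.2763 /hr


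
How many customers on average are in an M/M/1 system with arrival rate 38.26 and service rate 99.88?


ρ = λ/μ = 38.26/99.88 = 0.3831
L = ρ/(1−ρ) = 0.3831/(1 − 0.3831) = 0.3831/0.6169 = 0.6209

Final: 0.6209


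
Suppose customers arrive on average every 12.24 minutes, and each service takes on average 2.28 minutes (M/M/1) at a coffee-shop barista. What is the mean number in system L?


λ = 60/12.24 = 4.9020 /hr
μ = 60/2.28 = 26.3158 /hr
ρ = λ/μ = 4.9020/26.3158 = 0.1863
L = ρ/(1−ρ) = 0.1863/0.8137 = 0.2289

Final: 0.2289


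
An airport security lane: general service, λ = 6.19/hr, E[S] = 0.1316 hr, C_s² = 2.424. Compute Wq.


ρ = λ·E[S] = 6.19·0.1316 = 0.8146
E[S²] = E[S]²(1+C_s²) = 0.1316²·(1+2.424) = 0.059299
Wq = λ·E[S²]/(2(1−ρ)) = 6.19·0.059299/(2·0.1854) = 0.98993 hr

Final: 0.98993 hr


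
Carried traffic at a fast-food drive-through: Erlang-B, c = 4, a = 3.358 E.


B(4,3.358) = 0.245221 (Erlang-B)
Carried load = a(1 − B) = 3.358·(1 − 0.245221) = 3.358·0.754779 = 2.5345 E

Final: 2.5345 Erlangs


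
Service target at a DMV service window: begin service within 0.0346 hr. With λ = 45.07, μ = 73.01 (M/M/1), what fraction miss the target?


ρ = 45.07/73.01 = 0.6173
P(Wq > t) = ρ·e^{−(μ−λ)t} = 0.6173·e^{−0.9667}
= 0.6173·0.380327 = 0.234781

Final: 0.234781


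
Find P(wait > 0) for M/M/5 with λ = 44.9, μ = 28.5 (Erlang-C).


a = λ/μ = 1.5754; ρ = a/5 = 0.3151
P₀ = 0.206487 (from M/M/c formula)
C(c,a) = [a^c/(c!(1−ρ))]·P₀ = [9.70527/(120·0.6849)]·0.206487
= 0.11808·0.206487 = 0.024383

Final: 0.024383


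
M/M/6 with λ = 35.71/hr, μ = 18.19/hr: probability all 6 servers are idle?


a = λ/μ = 35.71/18.19 = 1.9632; ρ = a/c = 0.3272
Σ_{k=0}^{5} a^k/k! (terms k=0..5) = 1.00000 + 1.96317 + 1.92701 + 1.26101 + 0.61890 + 0.24300 = 7.01309
Tail: a^6/(6!(1−ρ)) = 57.24570/(720·0.6728) = 0.11817
P₀ = 1/(7.01309 + 0.11817) = 1/7.13126 = 0.140228

Final: 0.140228


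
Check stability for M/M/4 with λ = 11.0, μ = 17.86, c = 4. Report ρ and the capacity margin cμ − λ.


Total capacity cμ = 4·17.86 = 71.44/hr
ρ = λ/(cμ) = 11.0/71.44 = 0.1540
Stable ⇔ ρ < 1: YES
Spare capacity = cμ − λ = 71.44 − 11.0 = 60.44/hr

Final: ρ = 0.1540; stable; margin = 60.44/hr


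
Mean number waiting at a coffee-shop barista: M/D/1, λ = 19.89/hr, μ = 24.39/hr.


ρ = 19.89/24.39 = 0.8155
M/D/1: Lq = ρ²/(2(1−ρ)) = 0.6650/(2·0.1845) = 1.80225

Final: 1.80225


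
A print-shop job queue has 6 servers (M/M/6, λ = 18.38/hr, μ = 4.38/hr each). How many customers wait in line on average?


a = λ/μ = 4.1963; ρ = a/6 = 0.6994
P₀ = 0.013279
Lq = P₀·a^c·ρ / (c!·(1−ρ)²) = 0.013279·5460.44930·0.6994/(720·0.09037)
= 0.77940

Final: 0.77940


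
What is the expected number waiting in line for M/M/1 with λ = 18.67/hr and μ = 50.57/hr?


ρ = 18.67/50.57 = 0.3692
Lq = ρ²/(1−ρ) = 0.1363/0.6308 = 0.2161

Final: 0.2161


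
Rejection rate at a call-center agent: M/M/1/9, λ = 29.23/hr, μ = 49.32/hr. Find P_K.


ρ = λ/μ = 29.23/49.32 = 0.5927
P_K = (1−ρ)ρ^K/(1−ρ^(K+1)) = (0.4073·0.009021)/(1 − 0.005346)
= 0.003675/0.994654 = 0.003694

Final: 0.003694


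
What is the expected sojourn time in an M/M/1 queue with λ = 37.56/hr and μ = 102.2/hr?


W = 1/(μ−λ) = 1/(102.2 − 37.56) = 1/64.64 = 0.01547 hr

Final: 0.01547 hr


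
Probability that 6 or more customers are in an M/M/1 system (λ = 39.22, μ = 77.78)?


ρ = 39.22/77.78 = 0.5042
P(N ≥ n) = ρ^n = 0.5042^6 = 0.016438

Final: 0.016438


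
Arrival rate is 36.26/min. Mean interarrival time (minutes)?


Mean interarrival time = 1/λ = 1/36.26 minute = 0.02758 minute
In minutes: 0.02758 × 1 = 0.02758 min

Final: 0.02758 min


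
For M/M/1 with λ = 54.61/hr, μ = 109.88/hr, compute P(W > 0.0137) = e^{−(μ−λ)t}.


W ~ Exponential(μ−λ) for M/M/1.
μ − λ = 109.88 − 54.61 = 55.2700
P(W > t) = e^{−(μ−λ)t} = e^{−0.7572} = 0.468978

Final: 0.468978


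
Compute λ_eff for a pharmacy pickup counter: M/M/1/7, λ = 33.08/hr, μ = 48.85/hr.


ρ = 0.6772; P_K = (1−ρ)ρ^7/(1−ρ^8) = 0.022055
λ_eff = λ(1 − P_K) = 33.08·(1 − 0.022055) = 33.08·0.977945 = 32.3504 /hr

Final: 32.3504 /hr


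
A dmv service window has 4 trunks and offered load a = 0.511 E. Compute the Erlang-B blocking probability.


B(c,a) = (a^c/c!) / Σ_{k=0}^{c} a^k/k!
a^4/4! = 0.002841
Σ terms (k=0..4): 1.00000 + 0.51100 + 0.13056 + 0.02224 + 0.002841 = 1.666640
B = 0.002841/1.666640 = 0.001705

Final: 0.001705


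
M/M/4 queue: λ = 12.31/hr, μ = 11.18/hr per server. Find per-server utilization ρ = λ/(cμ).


ρ = λ/(cμ) = 12.31/(4·11.18) = 12.31/44.72 = 0.2753

Final: 0.2753


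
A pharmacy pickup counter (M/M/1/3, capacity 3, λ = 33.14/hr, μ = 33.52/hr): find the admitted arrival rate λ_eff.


ρ = 0.9887; P_K = (1−ρ)ρ^3/(1−ρ^4) = 0.245741
λ_eff = λ(1 − P_K) = 33.14·(1 − 0.245741) = 33.14·0.754259 = 24.9961 /hr

Final: 24.9961 /hr


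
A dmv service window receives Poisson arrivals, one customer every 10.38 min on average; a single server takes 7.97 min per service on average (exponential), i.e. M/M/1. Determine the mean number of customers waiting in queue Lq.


λ = 60/10.38 = 5.7803 /hr
μ = 60/7.97 = 7.5282 /hr
ρ = λ/μ = 5.7803/7.5282 = 0.7678
Lq = ρ²/(1−ρ) = 0.5896/0.2322 = 2.5392

Final: 2.5392
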